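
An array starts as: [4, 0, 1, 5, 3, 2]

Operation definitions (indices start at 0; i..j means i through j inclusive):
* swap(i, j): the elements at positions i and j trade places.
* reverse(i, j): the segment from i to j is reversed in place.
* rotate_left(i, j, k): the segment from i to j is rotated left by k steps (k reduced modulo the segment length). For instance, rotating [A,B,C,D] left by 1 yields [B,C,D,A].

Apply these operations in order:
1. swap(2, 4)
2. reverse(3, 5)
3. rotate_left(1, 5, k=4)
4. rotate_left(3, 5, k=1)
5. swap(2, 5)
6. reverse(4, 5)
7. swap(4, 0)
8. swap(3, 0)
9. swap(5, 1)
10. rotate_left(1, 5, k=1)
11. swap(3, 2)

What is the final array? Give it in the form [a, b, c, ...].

Answer: [2, 3, 4, 0, 5, 1]

Derivation:
After 1 (swap(2, 4)): [4, 0, 3, 5, 1, 2]
After 2 (reverse(3, 5)): [4, 0, 3, 2, 1, 5]
After 3 (rotate_left(1, 5, k=4)): [4, 5, 0, 3, 2, 1]
After 4 (rotate_left(3, 5, k=1)): [4, 5, 0, 2, 1, 3]
After 5 (swap(2, 5)): [4, 5, 3, 2, 1, 0]
After 6 (reverse(4, 5)): [4, 5, 3, 2, 0, 1]
After 7 (swap(4, 0)): [0, 5, 3, 2, 4, 1]
After 8 (swap(3, 0)): [2, 5, 3, 0, 4, 1]
After 9 (swap(5, 1)): [2, 1, 3, 0, 4, 5]
After 10 (rotate_left(1, 5, k=1)): [2, 3, 0, 4, 5, 1]
After 11 (swap(3, 2)): [2, 3, 4, 0, 5, 1]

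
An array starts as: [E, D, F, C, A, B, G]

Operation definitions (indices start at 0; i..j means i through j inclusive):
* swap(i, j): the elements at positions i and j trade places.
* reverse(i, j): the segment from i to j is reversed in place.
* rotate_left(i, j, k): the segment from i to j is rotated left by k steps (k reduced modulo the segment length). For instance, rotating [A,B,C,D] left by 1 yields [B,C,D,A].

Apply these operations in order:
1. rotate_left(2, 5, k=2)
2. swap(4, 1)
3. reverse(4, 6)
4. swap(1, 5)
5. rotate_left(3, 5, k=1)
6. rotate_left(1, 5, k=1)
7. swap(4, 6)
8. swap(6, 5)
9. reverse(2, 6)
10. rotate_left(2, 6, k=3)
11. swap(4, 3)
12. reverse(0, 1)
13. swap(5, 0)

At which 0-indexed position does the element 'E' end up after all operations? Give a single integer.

Answer: 1

Derivation:
After 1 (rotate_left(2, 5, k=2)): [E, D, A, B, F, C, G]
After 2 (swap(4, 1)): [E, F, A, B, D, C, G]
After 3 (reverse(4, 6)): [E, F, A, B, G, C, D]
After 4 (swap(1, 5)): [E, C, A, B, G, F, D]
After 5 (rotate_left(3, 5, k=1)): [E, C, A, G, F, B, D]
After 6 (rotate_left(1, 5, k=1)): [E, A, G, F, B, C, D]
After 7 (swap(4, 6)): [E, A, G, F, D, C, B]
After 8 (swap(6, 5)): [E, A, G, F, D, B, C]
After 9 (reverse(2, 6)): [E, A, C, B, D, F, G]
After 10 (rotate_left(2, 6, k=3)): [E, A, F, G, C, B, D]
After 11 (swap(4, 3)): [E, A, F, C, G, B, D]
After 12 (reverse(0, 1)): [A, E, F, C, G, B, D]
After 13 (swap(5, 0)): [B, E, F, C, G, A, D]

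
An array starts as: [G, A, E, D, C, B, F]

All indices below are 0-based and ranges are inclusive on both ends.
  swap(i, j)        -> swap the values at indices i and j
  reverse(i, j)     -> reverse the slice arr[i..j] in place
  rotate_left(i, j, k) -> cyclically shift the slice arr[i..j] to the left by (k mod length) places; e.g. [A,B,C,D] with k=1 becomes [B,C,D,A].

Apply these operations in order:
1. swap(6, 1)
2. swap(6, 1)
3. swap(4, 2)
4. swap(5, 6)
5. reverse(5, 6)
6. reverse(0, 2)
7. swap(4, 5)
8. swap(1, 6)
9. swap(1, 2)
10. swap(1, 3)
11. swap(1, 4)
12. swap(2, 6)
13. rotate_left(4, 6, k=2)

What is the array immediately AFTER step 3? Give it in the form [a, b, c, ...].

After 1 (swap(6, 1)): [G, F, E, D, C, B, A]
After 2 (swap(6, 1)): [G, A, E, D, C, B, F]
After 3 (swap(4, 2)): [G, A, C, D, E, B, F]

Answer: [G, A, C, D, E, B, F]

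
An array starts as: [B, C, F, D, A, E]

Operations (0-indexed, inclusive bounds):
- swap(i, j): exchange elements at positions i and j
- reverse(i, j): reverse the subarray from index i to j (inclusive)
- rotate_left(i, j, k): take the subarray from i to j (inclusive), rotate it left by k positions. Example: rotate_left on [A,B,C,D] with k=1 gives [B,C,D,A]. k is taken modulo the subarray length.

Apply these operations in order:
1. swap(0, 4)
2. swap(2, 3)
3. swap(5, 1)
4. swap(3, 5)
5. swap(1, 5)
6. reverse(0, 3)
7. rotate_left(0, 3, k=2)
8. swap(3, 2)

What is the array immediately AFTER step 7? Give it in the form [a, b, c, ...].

After 1 (swap(0, 4)): [A, C, F, D, B, E]
After 2 (swap(2, 3)): [A, C, D, F, B, E]
After 3 (swap(5, 1)): [A, E, D, F, B, C]
After 4 (swap(3, 5)): [A, E, D, C, B, F]
After 5 (swap(1, 5)): [A, F, D, C, B, E]
After 6 (reverse(0, 3)): [C, D, F, A, B, E]
After 7 (rotate_left(0, 3, k=2)): [F, A, C, D, B, E]

Answer: [F, A, C, D, B, E]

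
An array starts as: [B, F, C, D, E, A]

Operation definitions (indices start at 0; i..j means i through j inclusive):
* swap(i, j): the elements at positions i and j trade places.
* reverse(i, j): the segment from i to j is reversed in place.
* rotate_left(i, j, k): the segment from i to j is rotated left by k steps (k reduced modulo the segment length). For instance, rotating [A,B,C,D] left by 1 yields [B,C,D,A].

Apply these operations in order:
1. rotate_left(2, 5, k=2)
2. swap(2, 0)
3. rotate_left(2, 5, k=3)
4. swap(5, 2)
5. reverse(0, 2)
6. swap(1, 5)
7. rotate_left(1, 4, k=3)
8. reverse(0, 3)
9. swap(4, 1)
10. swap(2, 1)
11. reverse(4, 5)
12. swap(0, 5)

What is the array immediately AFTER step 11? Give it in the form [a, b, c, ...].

After 1 (rotate_left(2, 5, k=2)): [B, F, E, A, C, D]
After 2 (swap(2, 0)): [E, F, B, A, C, D]
After 3 (rotate_left(2, 5, k=3)): [E, F, D, B, A, C]
After 4 (swap(5, 2)): [E, F, C, B, A, D]
After 5 (reverse(0, 2)): [C, F, E, B, A, D]
After 6 (swap(1, 5)): [C, D, E, B, A, F]
After 7 (rotate_left(1, 4, k=3)): [C, A, D, E, B, F]
After 8 (reverse(0, 3)): [E, D, A, C, B, F]
After 9 (swap(4, 1)): [E, B, A, C, D, F]
After 10 (swap(2, 1)): [E, A, B, C, D, F]
After 11 (reverse(4, 5)): [E, A, B, C, F, D]

Answer: [E, A, B, C, F, D]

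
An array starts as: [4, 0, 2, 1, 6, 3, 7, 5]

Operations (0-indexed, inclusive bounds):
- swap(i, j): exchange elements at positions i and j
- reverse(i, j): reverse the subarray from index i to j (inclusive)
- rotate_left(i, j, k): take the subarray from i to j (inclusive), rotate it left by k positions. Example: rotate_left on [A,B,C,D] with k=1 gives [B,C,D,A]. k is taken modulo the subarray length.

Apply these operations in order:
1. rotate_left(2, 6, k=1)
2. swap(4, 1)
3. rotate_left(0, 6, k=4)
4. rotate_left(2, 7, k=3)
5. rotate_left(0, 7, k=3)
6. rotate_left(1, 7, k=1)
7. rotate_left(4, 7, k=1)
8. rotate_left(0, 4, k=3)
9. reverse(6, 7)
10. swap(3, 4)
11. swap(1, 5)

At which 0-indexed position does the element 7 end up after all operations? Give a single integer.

Answer: 5

Derivation:
After 1 (rotate_left(2, 6, k=1)): [4, 0, 1, 6, 3, 7, 2, 5]
After 2 (swap(4, 1)): [4, 3, 1, 6, 0, 7, 2, 5]
After 3 (rotate_left(0, 6, k=4)): [0, 7, 2, 4, 3, 1, 6, 5]
After 4 (rotate_left(2, 7, k=3)): [0, 7, 1, 6, 5, 2, 4, 3]
After 5 (rotate_left(0, 7, k=3)): [6, 5, 2, 4, 3, 0, 7, 1]
After 6 (rotate_left(1, 7, k=1)): [6, 2, 4, 3, 0, 7, 1, 5]
After 7 (rotate_left(4, 7, k=1)): [6, 2, 4, 3, 7, 1, 5, 0]
After 8 (rotate_left(0, 4, k=3)): [3, 7, 6, 2, 4, 1, 5, 0]
After 9 (reverse(6, 7)): [3, 7, 6, 2, 4, 1, 0, 5]
After 10 (swap(3, 4)): [3, 7, 6, 4, 2, 1, 0, 5]
After 11 (swap(1, 5)): [3, 1, 6, 4, 2, 7, 0, 5]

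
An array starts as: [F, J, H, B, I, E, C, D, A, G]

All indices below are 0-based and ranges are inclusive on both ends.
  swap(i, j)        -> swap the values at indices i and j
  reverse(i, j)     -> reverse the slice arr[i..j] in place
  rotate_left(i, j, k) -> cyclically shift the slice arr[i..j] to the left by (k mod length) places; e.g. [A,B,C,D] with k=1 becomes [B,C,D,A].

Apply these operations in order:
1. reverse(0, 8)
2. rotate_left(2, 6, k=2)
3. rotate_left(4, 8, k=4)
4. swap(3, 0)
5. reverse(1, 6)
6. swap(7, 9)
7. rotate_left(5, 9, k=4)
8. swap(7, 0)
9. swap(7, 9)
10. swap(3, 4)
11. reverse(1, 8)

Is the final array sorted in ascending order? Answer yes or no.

Answer: no

Derivation:
After 1 (reverse(0, 8)): [A, D, C, E, I, B, H, J, F, G]
After 2 (rotate_left(2, 6, k=2)): [A, D, I, B, H, C, E, J, F, G]
After 3 (rotate_left(4, 8, k=4)): [A, D, I, B, F, H, C, E, J, G]
After 4 (swap(3, 0)): [B, D, I, A, F, H, C, E, J, G]
After 5 (reverse(1, 6)): [B, C, H, F, A, I, D, E, J, G]
After 6 (swap(7, 9)): [B, C, H, F, A, I, D, G, J, E]
After 7 (rotate_left(5, 9, k=4)): [B, C, H, F, A, E, I, D, G, J]
After 8 (swap(7, 0)): [D, C, H, F, A, E, I, B, G, J]
After 9 (swap(7, 9)): [D, C, H, F, A, E, I, J, G, B]
After 10 (swap(3, 4)): [D, C, H, A, F, E, I, J, G, B]
After 11 (reverse(1, 8)): [D, G, J, I, E, F, A, H, C, B]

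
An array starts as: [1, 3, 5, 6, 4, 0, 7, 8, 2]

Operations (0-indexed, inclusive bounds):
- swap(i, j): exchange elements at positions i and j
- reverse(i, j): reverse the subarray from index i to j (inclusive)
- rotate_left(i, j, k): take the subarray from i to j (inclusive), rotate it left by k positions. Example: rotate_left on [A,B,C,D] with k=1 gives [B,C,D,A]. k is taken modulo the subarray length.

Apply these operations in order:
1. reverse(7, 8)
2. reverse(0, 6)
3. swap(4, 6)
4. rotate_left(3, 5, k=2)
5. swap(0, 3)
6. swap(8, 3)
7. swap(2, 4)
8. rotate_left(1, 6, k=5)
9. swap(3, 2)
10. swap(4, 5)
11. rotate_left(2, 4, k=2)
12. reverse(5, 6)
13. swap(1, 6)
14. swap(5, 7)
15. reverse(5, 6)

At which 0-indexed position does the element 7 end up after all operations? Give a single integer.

After 1 (reverse(7, 8)): [1, 3, 5, 6, 4, 0, 7, 2, 8]
After 2 (reverse(0, 6)): [7, 0, 4, 6, 5, 3, 1, 2, 8]
After 3 (swap(4, 6)): [7, 0, 4, 6, 1, 3, 5, 2, 8]
After 4 (rotate_left(3, 5, k=2)): [7, 0, 4, 3, 6, 1, 5, 2, 8]
After 5 (swap(0, 3)): [3, 0, 4, 7, 6, 1, 5, 2, 8]
After 6 (swap(8, 3)): [3, 0, 4, 8, 6, 1, 5, 2, 7]
After 7 (swap(2, 4)): [3, 0, 6, 8, 4, 1, 5, 2, 7]
After 8 (rotate_left(1, 6, k=5)): [3, 5, 0, 6, 8, 4, 1, 2, 7]
After 9 (swap(3, 2)): [3, 5, 6, 0, 8, 4, 1, 2, 7]
After 10 (swap(4, 5)): [3, 5, 6, 0, 4, 8, 1, 2, 7]
After 11 (rotate_left(2, 4, k=2)): [3, 5, 4, 6, 0, 8, 1, 2, 7]
After 12 (reverse(5, 6)): [3, 5, 4, 6, 0, 1, 8, 2, 7]
After 13 (swap(1, 6)): [3, 8, 4, 6, 0, 1, 5, 2, 7]
After 14 (swap(5, 7)): [3, 8, 4, 6, 0, 2, 5, 1, 7]
After 15 (reverse(5, 6)): [3, 8, 4, 6, 0, 5, 2, 1, 7]

Answer: 8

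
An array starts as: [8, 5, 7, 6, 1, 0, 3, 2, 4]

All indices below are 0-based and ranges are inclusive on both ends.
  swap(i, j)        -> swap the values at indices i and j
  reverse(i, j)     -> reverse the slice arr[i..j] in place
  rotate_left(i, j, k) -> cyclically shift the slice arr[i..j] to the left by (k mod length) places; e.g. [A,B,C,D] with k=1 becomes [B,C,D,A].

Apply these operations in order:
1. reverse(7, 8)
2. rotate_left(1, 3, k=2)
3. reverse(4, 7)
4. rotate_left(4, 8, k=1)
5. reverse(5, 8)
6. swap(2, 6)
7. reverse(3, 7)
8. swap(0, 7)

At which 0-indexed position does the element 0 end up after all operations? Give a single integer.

Answer: 8

Derivation:
After 1 (reverse(7, 8)): [8, 5, 7, 6, 1, 0, 3, 4, 2]
After 2 (rotate_left(1, 3, k=2)): [8, 6, 5, 7, 1, 0, 3, 4, 2]
After 3 (reverse(4, 7)): [8, 6, 5, 7, 4, 3, 0, 1, 2]
After 4 (rotate_left(4, 8, k=1)): [8, 6, 5, 7, 3, 0, 1, 2, 4]
After 5 (reverse(5, 8)): [8, 6, 5, 7, 3, 4, 2, 1, 0]
After 6 (swap(2, 6)): [8, 6, 2, 7, 3, 4, 5, 1, 0]
After 7 (reverse(3, 7)): [8, 6, 2, 1, 5, 4, 3, 7, 0]
After 8 (swap(0, 7)): [7, 6, 2, 1, 5, 4, 3, 8, 0]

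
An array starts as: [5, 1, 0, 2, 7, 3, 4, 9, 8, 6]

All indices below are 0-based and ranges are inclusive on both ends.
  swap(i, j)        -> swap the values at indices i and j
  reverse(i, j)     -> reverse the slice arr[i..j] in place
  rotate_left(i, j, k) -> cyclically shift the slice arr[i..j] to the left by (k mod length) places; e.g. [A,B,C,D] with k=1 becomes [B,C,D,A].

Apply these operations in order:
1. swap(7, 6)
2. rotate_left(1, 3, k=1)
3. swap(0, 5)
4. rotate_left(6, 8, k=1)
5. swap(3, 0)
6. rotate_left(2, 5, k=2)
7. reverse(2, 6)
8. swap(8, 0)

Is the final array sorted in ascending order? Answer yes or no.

Answer: no

Derivation:
After 1 (swap(7, 6)): [5, 1, 0, 2, 7, 3, 9, 4, 8, 6]
After 2 (rotate_left(1, 3, k=1)): [5, 0, 2, 1, 7, 3, 9, 4, 8, 6]
After 3 (swap(0, 5)): [3, 0, 2, 1, 7, 5, 9, 4, 8, 6]
After 4 (rotate_left(6, 8, k=1)): [3, 0, 2, 1, 7, 5, 4, 8, 9, 6]
After 5 (swap(3, 0)): [1, 0, 2, 3, 7, 5, 4, 8, 9, 6]
After 6 (rotate_left(2, 5, k=2)): [1, 0, 7, 5, 2, 3, 4, 8, 9, 6]
After 7 (reverse(2, 6)): [1, 0, 4, 3, 2, 5, 7, 8, 9, 6]
After 8 (swap(8, 0)): [9, 0, 4, 3, 2, 5, 7, 8, 1, 6]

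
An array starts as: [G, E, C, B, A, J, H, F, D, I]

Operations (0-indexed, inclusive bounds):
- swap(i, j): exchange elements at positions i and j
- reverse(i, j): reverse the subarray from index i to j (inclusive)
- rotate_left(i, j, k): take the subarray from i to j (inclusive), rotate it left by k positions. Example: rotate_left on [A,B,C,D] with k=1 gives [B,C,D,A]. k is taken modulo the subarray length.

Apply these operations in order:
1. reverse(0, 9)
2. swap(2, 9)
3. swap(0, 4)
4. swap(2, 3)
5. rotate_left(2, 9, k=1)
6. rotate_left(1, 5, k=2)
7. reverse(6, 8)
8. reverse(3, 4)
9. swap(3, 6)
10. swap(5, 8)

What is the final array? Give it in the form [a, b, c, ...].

After 1 (reverse(0, 9)): [I, D, F, H, J, A, B, C, E, G]
After 2 (swap(2, 9)): [I, D, G, H, J, A, B, C, E, F]
After 3 (swap(0, 4)): [J, D, G, H, I, A, B, C, E, F]
After 4 (swap(2, 3)): [J, D, H, G, I, A, B, C, E, F]
After 5 (rotate_left(2, 9, k=1)): [J, D, G, I, A, B, C, E, F, H]
After 6 (rotate_left(1, 5, k=2)): [J, I, A, B, D, G, C, E, F, H]
After 7 (reverse(6, 8)): [J, I, A, B, D, G, F, E, C, H]
After 8 (reverse(3, 4)): [J, I, A, D, B, G, F, E, C, H]
After 9 (swap(3, 6)): [J, I, A, F, B, G, D, E, C, H]
After 10 (swap(5, 8)): [J, I, A, F, B, C, D, E, G, H]

Answer: [J, I, A, F, B, C, D, E, G, H]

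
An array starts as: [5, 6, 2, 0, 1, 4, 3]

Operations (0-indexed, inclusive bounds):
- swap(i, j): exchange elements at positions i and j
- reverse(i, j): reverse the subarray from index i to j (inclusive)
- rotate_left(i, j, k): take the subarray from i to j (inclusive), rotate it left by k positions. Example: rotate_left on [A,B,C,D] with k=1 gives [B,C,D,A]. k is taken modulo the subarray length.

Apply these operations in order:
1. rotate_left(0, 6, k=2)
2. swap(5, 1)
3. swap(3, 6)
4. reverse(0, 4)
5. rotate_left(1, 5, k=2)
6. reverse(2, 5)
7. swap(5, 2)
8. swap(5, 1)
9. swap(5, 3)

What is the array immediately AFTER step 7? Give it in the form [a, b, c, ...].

After 1 (rotate_left(0, 6, k=2)): [2, 0, 1, 4, 3, 5, 6]
After 2 (swap(5, 1)): [2, 5, 1, 4, 3, 0, 6]
After 3 (swap(3, 6)): [2, 5, 1, 6, 3, 0, 4]
After 4 (reverse(0, 4)): [3, 6, 1, 5, 2, 0, 4]
After 5 (rotate_left(1, 5, k=2)): [3, 5, 2, 0, 6, 1, 4]
After 6 (reverse(2, 5)): [3, 5, 1, 6, 0, 2, 4]
After 7 (swap(5, 2)): [3, 5, 2, 6, 0, 1, 4]

Answer: [3, 5, 2, 6, 0, 1, 4]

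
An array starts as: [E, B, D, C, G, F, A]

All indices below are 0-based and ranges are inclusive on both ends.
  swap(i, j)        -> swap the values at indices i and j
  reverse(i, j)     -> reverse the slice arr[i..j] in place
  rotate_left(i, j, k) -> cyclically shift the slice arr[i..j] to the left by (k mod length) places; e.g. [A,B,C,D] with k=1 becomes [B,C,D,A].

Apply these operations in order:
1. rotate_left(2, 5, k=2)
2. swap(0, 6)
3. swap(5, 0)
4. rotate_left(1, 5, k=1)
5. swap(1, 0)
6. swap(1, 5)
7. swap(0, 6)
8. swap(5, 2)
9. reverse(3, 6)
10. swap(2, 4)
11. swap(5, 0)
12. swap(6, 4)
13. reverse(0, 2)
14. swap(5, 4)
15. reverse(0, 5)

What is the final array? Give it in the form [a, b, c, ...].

After 1 (rotate_left(2, 5, k=2)): [E, B, G, F, D, C, A]
After 2 (swap(0, 6)): [A, B, G, F, D, C, E]
After 3 (swap(5, 0)): [C, B, G, F, D, A, E]
After 4 (rotate_left(1, 5, k=1)): [C, G, F, D, A, B, E]
After 5 (swap(1, 0)): [G, C, F, D, A, B, E]
After 6 (swap(1, 5)): [G, B, F, D, A, C, E]
After 7 (swap(0, 6)): [E, B, F, D, A, C, G]
After 8 (swap(5, 2)): [E, B, C, D, A, F, G]
After 9 (reverse(3, 6)): [E, B, C, G, F, A, D]
After 10 (swap(2, 4)): [E, B, F, G, C, A, D]
After 11 (swap(5, 0)): [A, B, F, G, C, E, D]
After 12 (swap(6, 4)): [A, B, F, G, D, E, C]
After 13 (reverse(0, 2)): [F, B, A, G, D, E, C]
After 14 (swap(5, 4)): [F, B, A, G, E, D, C]
After 15 (reverse(0, 5)): [D, E, G, A, B, F, C]

Answer: [D, E, G, A, B, F, C]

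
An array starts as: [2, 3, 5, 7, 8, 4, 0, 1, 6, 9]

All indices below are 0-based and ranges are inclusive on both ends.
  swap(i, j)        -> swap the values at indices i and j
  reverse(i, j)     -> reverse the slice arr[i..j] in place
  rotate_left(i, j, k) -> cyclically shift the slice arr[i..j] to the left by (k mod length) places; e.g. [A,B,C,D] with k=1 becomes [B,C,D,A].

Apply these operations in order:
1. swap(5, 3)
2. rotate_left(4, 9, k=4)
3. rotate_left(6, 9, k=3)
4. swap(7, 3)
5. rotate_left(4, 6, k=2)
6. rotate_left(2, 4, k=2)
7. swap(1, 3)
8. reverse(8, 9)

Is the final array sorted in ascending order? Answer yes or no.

After 1 (swap(5, 3)): [2, 3, 5, 4, 8, 7, 0, 1, 6, 9]
After 2 (rotate_left(4, 9, k=4)): [2, 3, 5, 4, 6, 9, 8, 7, 0, 1]
After 3 (rotate_left(6, 9, k=3)): [2, 3, 5, 4, 6, 9, 1, 8, 7, 0]
After 4 (swap(7, 3)): [2, 3, 5, 8, 6, 9, 1, 4, 7, 0]
After 5 (rotate_left(4, 6, k=2)): [2, 3, 5, 8, 1, 6, 9, 4, 7, 0]
After 6 (rotate_left(2, 4, k=2)): [2, 3, 1, 5, 8, 6, 9, 4, 7, 0]
After 7 (swap(1, 3)): [2, 5, 1, 3, 8, 6, 9, 4, 7, 0]
After 8 (reverse(8, 9)): [2, 5, 1, 3, 8, 6, 9, 4, 0, 7]

Answer: no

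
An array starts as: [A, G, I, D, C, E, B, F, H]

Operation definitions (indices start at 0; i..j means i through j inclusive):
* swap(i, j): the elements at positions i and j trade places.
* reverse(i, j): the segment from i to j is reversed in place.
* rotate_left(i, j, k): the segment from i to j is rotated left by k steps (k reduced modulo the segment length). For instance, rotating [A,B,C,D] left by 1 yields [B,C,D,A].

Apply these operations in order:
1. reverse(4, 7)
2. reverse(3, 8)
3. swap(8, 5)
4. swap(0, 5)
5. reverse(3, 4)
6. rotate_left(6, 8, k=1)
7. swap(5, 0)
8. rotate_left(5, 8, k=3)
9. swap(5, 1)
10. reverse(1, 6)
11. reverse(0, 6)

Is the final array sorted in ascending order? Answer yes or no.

After 1 (reverse(4, 7)): [A, G, I, D, F, B, E, C, H]
After 2 (reverse(3, 8)): [A, G, I, H, C, E, B, F, D]
After 3 (swap(8, 5)): [A, G, I, H, C, D, B, F, E]
After 4 (swap(0, 5)): [D, G, I, H, C, A, B, F, E]
After 5 (reverse(3, 4)): [D, G, I, C, H, A, B, F, E]
After 6 (rotate_left(6, 8, k=1)): [D, G, I, C, H, A, F, E, B]
After 7 (swap(5, 0)): [A, G, I, C, H, D, F, E, B]
After 8 (rotate_left(5, 8, k=3)): [A, G, I, C, H, B, D, F, E]
After 9 (swap(5, 1)): [A, B, I, C, H, G, D, F, E]
After 10 (reverse(1, 6)): [A, D, G, H, C, I, B, F, E]
After 11 (reverse(0, 6)): [B, I, C, H, G, D, A, F, E]

Answer: no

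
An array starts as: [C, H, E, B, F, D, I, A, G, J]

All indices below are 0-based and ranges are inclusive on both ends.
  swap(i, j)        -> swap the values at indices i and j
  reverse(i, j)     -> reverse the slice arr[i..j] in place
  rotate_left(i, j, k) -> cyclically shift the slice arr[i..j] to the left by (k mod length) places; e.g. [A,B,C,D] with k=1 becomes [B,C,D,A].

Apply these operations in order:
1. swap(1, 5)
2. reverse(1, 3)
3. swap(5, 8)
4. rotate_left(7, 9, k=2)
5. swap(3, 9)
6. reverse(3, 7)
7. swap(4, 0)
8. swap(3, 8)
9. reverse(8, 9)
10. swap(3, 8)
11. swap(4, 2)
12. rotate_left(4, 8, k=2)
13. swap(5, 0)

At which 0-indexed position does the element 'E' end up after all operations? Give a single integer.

Answer: 7

Derivation:
After 1 (swap(1, 5)): [C, D, E, B, F, H, I, A, G, J]
After 2 (reverse(1, 3)): [C, B, E, D, F, H, I, A, G, J]
After 3 (swap(5, 8)): [C, B, E, D, F, G, I, A, H, J]
After 4 (rotate_left(7, 9, k=2)): [C, B, E, D, F, G, I, J, A, H]
After 5 (swap(3, 9)): [C, B, E, H, F, G, I, J, A, D]
After 6 (reverse(3, 7)): [C, B, E, J, I, G, F, H, A, D]
After 7 (swap(4, 0)): [I, B, E, J, C, G, F, H, A, D]
After 8 (swap(3, 8)): [I, B, E, A, C, G, F, H, J, D]
After 9 (reverse(8, 9)): [I, B, E, A, C, G, F, H, D, J]
After 10 (swap(3, 8)): [I, B, E, D, C, G, F, H, A, J]
After 11 (swap(4, 2)): [I, B, C, D, E, G, F, H, A, J]
After 12 (rotate_left(4, 8, k=2)): [I, B, C, D, F, H, A, E, G, J]
After 13 (swap(5, 0)): [H, B, C, D, F, I, A, E, G, J]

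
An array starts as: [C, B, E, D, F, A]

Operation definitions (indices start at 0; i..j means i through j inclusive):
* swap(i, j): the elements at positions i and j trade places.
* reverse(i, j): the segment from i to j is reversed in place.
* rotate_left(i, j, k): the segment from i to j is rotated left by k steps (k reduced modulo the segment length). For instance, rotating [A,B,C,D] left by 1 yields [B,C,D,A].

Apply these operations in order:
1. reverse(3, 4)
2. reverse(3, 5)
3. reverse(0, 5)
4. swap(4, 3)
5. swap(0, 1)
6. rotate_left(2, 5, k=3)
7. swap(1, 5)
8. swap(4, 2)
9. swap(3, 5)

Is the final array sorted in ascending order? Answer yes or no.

After 1 (reverse(3, 4)): [C, B, E, F, D, A]
After 2 (reverse(3, 5)): [C, B, E, A, D, F]
After 3 (reverse(0, 5)): [F, D, A, E, B, C]
After 4 (swap(4, 3)): [F, D, A, B, E, C]
After 5 (swap(0, 1)): [D, F, A, B, E, C]
After 6 (rotate_left(2, 5, k=3)): [D, F, C, A, B, E]
After 7 (swap(1, 5)): [D, E, C, A, B, F]
After 8 (swap(4, 2)): [D, E, B, A, C, F]
After 9 (swap(3, 5)): [D, E, B, F, C, A]

Answer: no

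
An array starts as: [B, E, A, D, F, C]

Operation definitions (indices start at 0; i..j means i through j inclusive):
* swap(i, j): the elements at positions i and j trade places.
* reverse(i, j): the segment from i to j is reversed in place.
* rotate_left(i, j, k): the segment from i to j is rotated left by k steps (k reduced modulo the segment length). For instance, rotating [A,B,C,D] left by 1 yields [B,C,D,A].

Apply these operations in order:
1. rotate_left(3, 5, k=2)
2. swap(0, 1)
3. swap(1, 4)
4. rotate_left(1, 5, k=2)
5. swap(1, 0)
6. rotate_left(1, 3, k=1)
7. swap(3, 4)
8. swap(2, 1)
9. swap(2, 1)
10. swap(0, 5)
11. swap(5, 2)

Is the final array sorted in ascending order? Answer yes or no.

Answer: yes

Derivation:
After 1 (rotate_left(3, 5, k=2)): [B, E, A, C, D, F]
After 2 (swap(0, 1)): [E, B, A, C, D, F]
After 3 (swap(1, 4)): [E, D, A, C, B, F]
After 4 (rotate_left(1, 5, k=2)): [E, C, B, F, D, A]
After 5 (swap(1, 0)): [C, E, B, F, D, A]
After 6 (rotate_left(1, 3, k=1)): [C, B, F, E, D, A]
After 7 (swap(3, 4)): [C, B, F, D, E, A]
After 8 (swap(2, 1)): [C, F, B, D, E, A]
After 9 (swap(2, 1)): [C, B, F, D, E, A]
After 10 (swap(0, 5)): [A, B, F, D, E, C]
After 11 (swap(5, 2)): [A, B, C, D, E, F]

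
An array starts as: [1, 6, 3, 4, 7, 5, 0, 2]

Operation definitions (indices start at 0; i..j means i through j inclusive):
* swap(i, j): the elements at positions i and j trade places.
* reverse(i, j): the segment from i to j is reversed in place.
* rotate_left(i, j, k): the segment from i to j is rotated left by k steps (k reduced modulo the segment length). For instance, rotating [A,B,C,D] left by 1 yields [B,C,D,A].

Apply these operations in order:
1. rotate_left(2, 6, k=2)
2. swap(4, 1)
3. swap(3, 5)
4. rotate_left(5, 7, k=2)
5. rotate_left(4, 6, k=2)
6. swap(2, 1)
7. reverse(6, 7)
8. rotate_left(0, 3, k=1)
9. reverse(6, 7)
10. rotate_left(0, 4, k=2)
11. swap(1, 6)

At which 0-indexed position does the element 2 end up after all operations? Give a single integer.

Answer: 1

Derivation:
After 1 (rotate_left(2, 6, k=2)): [1, 6, 7, 5, 0, 3, 4, 2]
After 2 (swap(4, 1)): [1, 0, 7, 5, 6, 3, 4, 2]
After 3 (swap(3, 5)): [1, 0, 7, 3, 6, 5, 4, 2]
After 4 (rotate_left(5, 7, k=2)): [1, 0, 7, 3, 6, 2, 5, 4]
After 5 (rotate_left(4, 6, k=2)): [1, 0, 7, 3, 5, 6, 2, 4]
After 6 (swap(2, 1)): [1, 7, 0, 3, 5, 6, 2, 4]
After 7 (reverse(6, 7)): [1, 7, 0, 3, 5, 6, 4, 2]
After 8 (rotate_left(0, 3, k=1)): [7, 0, 3, 1, 5, 6, 4, 2]
After 9 (reverse(6, 7)): [7, 0, 3, 1, 5, 6, 2, 4]
After 10 (rotate_left(0, 4, k=2)): [3, 1, 5, 7, 0, 6, 2, 4]
After 11 (swap(1, 6)): [3, 2, 5, 7, 0, 6, 1, 4]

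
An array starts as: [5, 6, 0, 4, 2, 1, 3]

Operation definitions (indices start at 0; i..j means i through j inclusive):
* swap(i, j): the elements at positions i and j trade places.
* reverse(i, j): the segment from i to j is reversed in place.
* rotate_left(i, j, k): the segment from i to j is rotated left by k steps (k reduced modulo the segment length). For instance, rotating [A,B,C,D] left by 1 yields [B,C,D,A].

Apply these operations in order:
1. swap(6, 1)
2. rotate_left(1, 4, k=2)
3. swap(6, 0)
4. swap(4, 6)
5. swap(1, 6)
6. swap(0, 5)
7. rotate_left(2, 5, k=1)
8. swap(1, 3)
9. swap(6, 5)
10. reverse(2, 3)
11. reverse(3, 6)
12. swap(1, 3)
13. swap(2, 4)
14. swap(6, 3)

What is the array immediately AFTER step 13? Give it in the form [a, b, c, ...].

After 1 (swap(6, 1)): [5, 3, 0, 4, 2, 1, 6]
After 2 (rotate_left(1, 4, k=2)): [5, 4, 2, 3, 0, 1, 6]
After 3 (swap(6, 0)): [6, 4, 2, 3, 0, 1, 5]
After 4 (swap(4, 6)): [6, 4, 2, 3, 5, 1, 0]
After 5 (swap(1, 6)): [6, 0, 2, 3, 5, 1, 4]
After 6 (swap(0, 5)): [1, 0, 2, 3, 5, 6, 4]
After 7 (rotate_left(2, 5, k=1)): [1, 0, 3, 5, 6, 2, 4]
After 8 (swap(1, 3)): [1, 5, 3, 0, 6, 2, 4]
After 9 (swap(6, 5)): [1, 5, 3, 0, 6, 4, 2]
After 10 (reverse(2, 3)): [1, 5, 0, 3, 6, 4, 2]
After 11 (reverse(3, 6)): [1, 5, 0, 2, 4, 6, 3]
After 12 (swap(1, 3)): [1, 2, 0, 5, 4, 6, 3]
After 13 (swap(2, 4)): [1, 2, 4, 5, 0, 6, 3]

Answer: [1, 2, 4, 5, 0, 6, 3]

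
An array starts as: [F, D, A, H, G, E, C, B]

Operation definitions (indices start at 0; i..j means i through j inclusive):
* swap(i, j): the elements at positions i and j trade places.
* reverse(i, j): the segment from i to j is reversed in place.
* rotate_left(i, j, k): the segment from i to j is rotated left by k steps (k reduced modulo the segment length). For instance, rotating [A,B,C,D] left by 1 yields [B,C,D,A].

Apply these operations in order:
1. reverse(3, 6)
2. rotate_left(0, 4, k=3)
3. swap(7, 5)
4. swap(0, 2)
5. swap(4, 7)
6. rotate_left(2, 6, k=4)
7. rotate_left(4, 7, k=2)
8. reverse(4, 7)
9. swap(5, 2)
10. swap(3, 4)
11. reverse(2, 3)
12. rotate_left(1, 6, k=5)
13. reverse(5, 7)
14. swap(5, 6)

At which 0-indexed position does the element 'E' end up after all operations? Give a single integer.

After 1 (reverse(3, 6)): [F, D, A, C, E, G, H, B]
After 2 (rotate_left(0, 4, k=3)): [C, E, F, D, A, G, H, B]
After 3 (swap(7, 5)): [C, E, F, D, A, B, H, G]
After 4 (swap(0, 2)): [F, E, C, D, A, B, H, G]
After 5 (swap(4, 7)): [F, E, C, D, G, B, H, A]
After 6 (rotate_left(2, 6, k=4)): [F, E, H, C, D, G, B, A]
After 7 (rotate_left(4, 7, k=2)): [F, E, H, C, B, A, D, G]
After 8 (reverse(4, 7)): [F, E, H, C, G, D, A, B]
After 9 (swap(5, 2)): [F, E, D, C, G, H, A, B]
After 10 (swap(3, 4)): [F, E, D, G, C, H, A, B]
After 11 (reverse(2, 3)): [F, E, G, D, C, H, A, B]
After 12 (rotate_left(1, 6, k=5)): [F, A, E, G, D, C, H, B]
After 13 (reverse(5, 7)): [F, A, E, G, D, B, H, C]
After 14 (swap(5, 6)): [F, A, E, G, D, H, B, C]

Answer: 2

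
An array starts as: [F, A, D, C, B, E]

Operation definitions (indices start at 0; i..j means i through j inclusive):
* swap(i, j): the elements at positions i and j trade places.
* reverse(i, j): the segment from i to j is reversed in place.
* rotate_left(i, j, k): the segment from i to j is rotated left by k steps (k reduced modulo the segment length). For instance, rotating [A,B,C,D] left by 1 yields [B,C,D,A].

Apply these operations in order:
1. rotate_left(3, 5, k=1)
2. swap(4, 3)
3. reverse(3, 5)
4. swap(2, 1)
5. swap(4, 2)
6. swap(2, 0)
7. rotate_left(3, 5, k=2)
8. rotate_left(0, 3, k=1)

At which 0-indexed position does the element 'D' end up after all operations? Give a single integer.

After 1 (rotate_left(3, 5, k=1)): [F, A, D, B, E, C]
After 2 (swap(4, 3)): [F, A, D, E, B, C]
After 3 (reverse(3, 5)): [F, A, D, C, B, E]
After 4 (swap(2, 1)): [F, D, A, C, B, E]
After 5 (swap(4, 2)): [F, D, B, C, A, E]
After 6 (swap(2, 0)): [B, D, F, C, A, E]
After 7 (rotate_left(3, 5, k=2)): [B, D, F, E, C, A]
After 8 (rotate_left(0, 3, k=1)): [D, F, E, B, C, A]

Answer: 0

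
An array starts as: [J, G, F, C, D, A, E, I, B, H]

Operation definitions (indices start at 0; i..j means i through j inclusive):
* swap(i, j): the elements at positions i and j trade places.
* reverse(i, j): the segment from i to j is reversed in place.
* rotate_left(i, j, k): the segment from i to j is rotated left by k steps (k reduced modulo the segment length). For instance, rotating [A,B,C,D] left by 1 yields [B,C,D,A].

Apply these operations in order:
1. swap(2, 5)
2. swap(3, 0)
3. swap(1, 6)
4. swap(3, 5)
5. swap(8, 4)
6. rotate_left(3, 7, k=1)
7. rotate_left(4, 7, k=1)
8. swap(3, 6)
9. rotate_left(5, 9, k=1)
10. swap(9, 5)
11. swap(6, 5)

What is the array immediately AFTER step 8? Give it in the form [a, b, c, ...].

After 1 (swap(2, 5)): [J, G, A, C, D, F, E, I, B, H]
After 2 (swap(3, 0)): [C, G, A, J, D, F, E, I, B, H]
After 3 (swap(1, 6)): [C, E, A, J, D, F, G, I, B, H]
After 4 (swap(3, 5)): [C, E, A, F, D, J, G, I, B, H]
After 5 (swap(8, 4)): [C, E, A, F, B, J, G, I, D, H]
After 6 (rotate_left(3, 7, k=1)): [C, E, A, B, J, G, I, F, D, H]
After 7 (rotate_left(4, 7, k=1)): [C, E, A, B, G, I, F, J, D, H]
After 8 (swap(3, 6)): [C, E, A, F, G, I, B, J, D, H]

Answer: [C, E, A, F, G, I, B, J, D, H]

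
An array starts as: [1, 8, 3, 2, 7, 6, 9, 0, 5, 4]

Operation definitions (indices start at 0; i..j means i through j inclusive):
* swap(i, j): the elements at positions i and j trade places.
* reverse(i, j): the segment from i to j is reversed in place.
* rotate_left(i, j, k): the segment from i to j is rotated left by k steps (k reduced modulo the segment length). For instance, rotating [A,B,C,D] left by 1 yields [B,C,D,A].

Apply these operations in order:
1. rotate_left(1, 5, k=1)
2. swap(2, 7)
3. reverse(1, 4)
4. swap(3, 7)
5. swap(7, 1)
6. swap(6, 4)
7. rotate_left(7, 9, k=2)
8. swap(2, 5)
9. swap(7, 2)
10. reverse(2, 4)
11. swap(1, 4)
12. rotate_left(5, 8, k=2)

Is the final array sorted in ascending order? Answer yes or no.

Answer: no

Derivation:
After 1 (rotate_left(1, 5, k=1)): [1, 3, 2, 7, 6, 8, 9, 0, 5, 4]
After 2 (swap(2, 7)): [1, 3, 0, 7, 6, 8, 9, 2, 5, 4]
After 3 (reverse(1, 4)): [1, 6, 7, 0, 3, 8, 9, 2, 5, 4]
After 4 (swap(3, 7)): [1, 6, 7, 2, 3, 8, 9, 0, 5, 4]
After 5 (swap(7, 1)): [1, 0, 7, 2, 3, 8, 9, 6, 5, 4]
After 6 (swap(6, 4)): [1, 0, 7, 2, 9, 8, 3, 6, 5, 4]
After 7 (rotate_left(7, 9, k=2)): [1, 0, 7, 2, 9, 8, 3, 4, 6, 5]
After 8 (swap(2, 5)): [1, 0, 8, 2, 9, 7, 3, 4, 6, 5]
After 9 (swap(7, 2)): [1, 0, 4, 2, 9, 7, 3, 8, 6, 5]
After 10 (reverse(2, 4)): [1, 0, 9, 2, 4, 7, 3, 8, 6, 5]
After 11 (swap(1, 4)): [1, 4, 9, 2, 0, 7, 3, 8, 6, 5]
After 12 (rotate_left(5, 8, k=2)): [1, 4, 9, 2, 0, 8, 6, 7, 3, 5]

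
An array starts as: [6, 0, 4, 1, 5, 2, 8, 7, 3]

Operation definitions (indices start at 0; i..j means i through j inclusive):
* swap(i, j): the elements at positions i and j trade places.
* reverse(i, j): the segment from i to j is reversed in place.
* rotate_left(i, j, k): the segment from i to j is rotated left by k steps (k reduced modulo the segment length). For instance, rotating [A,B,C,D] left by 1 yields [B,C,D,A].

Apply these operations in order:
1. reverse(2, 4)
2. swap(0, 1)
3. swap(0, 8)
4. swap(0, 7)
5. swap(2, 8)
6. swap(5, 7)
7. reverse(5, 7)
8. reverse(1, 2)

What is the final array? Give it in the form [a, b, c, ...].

After 1 (reverse(2, 4)): [6, 0, 5, 1, 4, 2, 8, 7, 3]
After 2 (swap(0, 1)): [0, 6, 5, 1, 4, 2, 8, 7, 3]
After 3 (swap(0, 8)): [3, 6, 5, 1, 4, 2, 8, 7, 0]
After 4 (swap(0, 7)): [7, 6, 5, 1, 4, 2, 8, 3, 0]
After 5 (swap(2, 8)): [7, 6, 0, 1, 4, 2, 8, 3, 5]
After 6 (swap(5, 7)): [7, 6, 0, 1, 4, 3, 8, 2, 5]
After 7 (reverse(5, 7)): [7, 6, 0, 1, 4, 2, 8, 3, 5]
After 8 (reverse(1, 2)): [7, 0, 6, 1, 4, 2, 8, 3, 5]

Answer: [7, 0, 6, 1, 4, 2, 8, 3, 5]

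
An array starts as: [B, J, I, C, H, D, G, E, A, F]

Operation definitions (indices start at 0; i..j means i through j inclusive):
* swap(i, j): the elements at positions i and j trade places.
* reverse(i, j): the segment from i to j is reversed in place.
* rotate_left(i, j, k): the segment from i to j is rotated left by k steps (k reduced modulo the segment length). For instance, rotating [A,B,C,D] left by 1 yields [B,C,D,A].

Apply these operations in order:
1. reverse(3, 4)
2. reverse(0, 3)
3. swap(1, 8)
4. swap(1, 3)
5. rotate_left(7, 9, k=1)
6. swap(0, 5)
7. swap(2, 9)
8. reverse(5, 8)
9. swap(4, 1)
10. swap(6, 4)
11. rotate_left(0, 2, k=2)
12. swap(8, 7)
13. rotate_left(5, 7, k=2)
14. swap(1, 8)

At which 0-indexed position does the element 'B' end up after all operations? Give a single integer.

After 1 (reverse(3, 4)): [B, J, I, H, C, D, G, E, A, F]
After 2 (reverse(0, 3)): [H, I, J, B, C, D, G, E, A, F]
After 3 (swap(1, 8)): [H, A, J, B, C, D, G, E, I, F]
After 4 (swap(1, 3)): [H, B, J, A, C, D, G, E, I, F]
After 5 (rotate_left(7, 9, k=1)): [H, B, J, A, C, D, G, I, F, E]
After 6 (swap(0, 5)): [D, B, J, A, C, H, G, I, F, E]
After 7 (swap(2, 9)): [D, B, E, A, C, H, G, I, F, J]
After 8 (reverse(5, 8)): [D, B, E, A, C, F, I, G, H, J]
After 9 (swap(4, 1)): [D, C, E, A, B, F, I, G, H, J]
After 10 (swap(6, 4)): [D, C, E, A, I, F, B, G, H, J]
After 11 (rotate_left(0, 2, k=2)): [E, D, C, A, I, F, B, G, H, J]
After 12 (swap(8, 7)): [E, D, C, A, I, F, B, H, G, J]
After 13 (rotate_left(5, 7, k=2)): [E, D, C, A, I, H, F, B, G, J]
After 14 (swap(1, 8)): [E, G, C, A, I, H, F, B, D, J]

Answer: 7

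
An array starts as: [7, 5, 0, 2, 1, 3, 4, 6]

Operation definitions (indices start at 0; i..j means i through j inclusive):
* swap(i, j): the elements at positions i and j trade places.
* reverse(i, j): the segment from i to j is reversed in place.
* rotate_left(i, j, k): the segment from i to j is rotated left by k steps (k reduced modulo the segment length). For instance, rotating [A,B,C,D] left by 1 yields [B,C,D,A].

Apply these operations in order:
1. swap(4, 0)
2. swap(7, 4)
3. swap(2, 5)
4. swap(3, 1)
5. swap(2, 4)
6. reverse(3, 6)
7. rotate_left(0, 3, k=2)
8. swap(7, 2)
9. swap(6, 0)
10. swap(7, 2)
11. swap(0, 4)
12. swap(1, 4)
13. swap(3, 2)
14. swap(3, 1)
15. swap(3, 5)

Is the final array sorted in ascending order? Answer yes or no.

After 1 (swap(4, 0)): [1, 5, 0, 2, 7, 3, 4, 6]
After 2 (swap(7, 4)): [1, 5, 0, 2, 6, 3, 4, 7]
After 3 (swap(2, 5)): [1, 5, 3, 2, 6, 0, 4, 7]
After 4 (swap(3, 1)): [1, 2, 3, 5, 6, 0, 4, 7]
After 5 (swap(2, 4)): [1, 2, 6, 5, 3, 0, 4, 7]
After 6 (reverse(3, 6)): [1, 2, 6, 4, 0, 3, 5, 7]
After 7 (rotate_left(0, 3, k=2)): [6, 4, 1, 2, 0, 3, 5, 7]
After 8 (swap(7, 2)): [6, 4, 7, 2, 0, 3, 5, 1]
After 9 (swap(6, 0)): [5, 4, 7, 2, 0, 3, 6, 1]
After 10 (swap(7, 2)): [5, 4, 1, 2, 0, 3, 6, 7]
After 11 (swap(0, 4)): [0, 4, 1, 2, 5, 3, 6, 7]
After 12 (swap(1, 4)): [0, 5, 1, 2, 4, 3, 6, 7]
After 13 (swap(3, 2)): [0, 5, 2, 1, 4, 3, 6, 7]
After 14 (swap(3, 1)): [0, 1, 2, 5, 4, 3, 6, 7]
After 15 (swap(3, 5)): [0, 1, 2, 3, 4, 5, 6, 7]

Answer: yes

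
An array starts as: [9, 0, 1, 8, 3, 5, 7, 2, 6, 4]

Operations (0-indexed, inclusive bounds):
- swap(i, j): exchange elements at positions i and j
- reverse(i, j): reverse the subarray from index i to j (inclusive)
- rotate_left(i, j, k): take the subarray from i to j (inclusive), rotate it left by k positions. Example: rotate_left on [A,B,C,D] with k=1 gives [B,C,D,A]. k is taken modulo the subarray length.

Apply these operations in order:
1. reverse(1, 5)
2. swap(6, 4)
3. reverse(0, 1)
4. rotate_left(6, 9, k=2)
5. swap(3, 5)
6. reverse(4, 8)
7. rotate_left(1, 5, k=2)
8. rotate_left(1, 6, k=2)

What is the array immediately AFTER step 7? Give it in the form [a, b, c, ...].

After 1 (reverse(1, 5)): [9, 5, 3, 8, 1, 0, 7, 2, 6, 4]
After 2 (swap(6, 4)): [9, 5, 3, 8, 7, 0, 1, 2, 6, 4]
After 3 (reverse(0, 1)): [5, 9, 3, 8, 7, 0, 1, 2, 6, 4]
After 4 (rotate_left(6, 9, k=2)): [5, 9, 3, 8, 7, 0, 6, 4, 1, 2]
After 5 (swap(3, 5)): [5, 9, 3, 0, 7, 8, 6, 4, 1, 2]
After 6 (reverse(4, 8)): [5, 9, 3, 0, 1, 4, 6, 8, 7, 2]
After 7 (rotate_left(1, 5, k=2)): [5, 0, 1, 4, 9, 3, 6, 8, 7, 2]

Answer: [5, 0, 1, 4, 9, 3, 6, 8, 7, 2]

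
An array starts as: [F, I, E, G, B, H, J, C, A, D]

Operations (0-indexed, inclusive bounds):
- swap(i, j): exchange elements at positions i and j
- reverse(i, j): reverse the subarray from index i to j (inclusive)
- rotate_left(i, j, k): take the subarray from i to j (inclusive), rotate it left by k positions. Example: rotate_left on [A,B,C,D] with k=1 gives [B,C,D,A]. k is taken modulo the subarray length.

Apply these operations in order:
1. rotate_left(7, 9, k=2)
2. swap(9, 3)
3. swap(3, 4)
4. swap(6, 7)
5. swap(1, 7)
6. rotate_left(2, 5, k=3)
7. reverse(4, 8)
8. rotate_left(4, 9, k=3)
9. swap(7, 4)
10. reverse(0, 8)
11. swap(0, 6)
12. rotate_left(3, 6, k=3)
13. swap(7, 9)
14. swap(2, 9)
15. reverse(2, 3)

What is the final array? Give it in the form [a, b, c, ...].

After 1 (rotate_left(7, 9, k=2)): [F, I, E, G, B, H, J, D, C, A]
After 2 (swap(9, 3)): [F, I, E, A, B, H, J, D, C, G]
After 3 (swap(3, 4)): [F, I, E, B, A, H, J, D, C, G]
After 4 (swap(6, 7)): [F, I, E, B, A, H, D, J, C, G]
After 5 (swap(1, 7)): [F, J, E, B, A, H, D, I, C, G]
After 6 (rotate_left(2, 5, k=3)): [F, J, H, E, B, A, D, I, C, G]
After 7 (reverse(4, 8)): [F, J, H, E, C, I, D, A, B, G]
After 8 (rotate_left(4, 9, k=3)): [F, J, H, E, A, B, G, C, I, D]
After 9 (swap(7, 4)): [F, J, H, E, C, B, G, A, I, D]
After 10 (reverse(0, 8)): [I, A, G, B, C, E, H, J, F, D]
After 11 (swap(0, 6)): [H, A, G, B, C, E, I, J, F, D]
After 12 (rotate_left(3, 6, k=3)): [H, A, G, I, B, C, E, J, F, D]
After 13 (swap(7, 9)): [H, A, G, I, B, C, E, D, F, J]
After 14 (swap(2, 9)): [H, A, J, I, B, C, E, D, F, G]
After 15 (reverse(2, 3)): [H, A, I, J, B, C, E, D, F, G]

Answer: [H, A, I, J, B, C, E, D, F, G]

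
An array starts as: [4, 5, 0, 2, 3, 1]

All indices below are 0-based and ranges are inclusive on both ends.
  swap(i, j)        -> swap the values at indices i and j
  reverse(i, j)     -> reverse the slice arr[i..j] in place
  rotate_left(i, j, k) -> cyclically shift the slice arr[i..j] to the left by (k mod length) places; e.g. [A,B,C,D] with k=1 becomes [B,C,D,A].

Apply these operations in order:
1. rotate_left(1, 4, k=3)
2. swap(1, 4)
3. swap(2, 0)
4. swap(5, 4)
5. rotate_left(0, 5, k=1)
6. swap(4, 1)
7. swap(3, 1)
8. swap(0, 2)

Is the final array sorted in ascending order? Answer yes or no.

After 1 (rotate_left(1, 4, k=3)): [4, 3, 5, 0, 2, 1]
After 2 (swap(1, 4)): [4, 2, 5, 0, 3, 1]
After 3 (swap(2, 0)): [5, 2, 4, 0, 3, 1]
After 4 (swap(5, 4)): [5, 2, 4, 0, 1, 3]
After 5 (rotate_left(0, 5, k=1)): [2, 4, 0, 1, 3, 5]
After 6 (swap(4, 1)): [2, 3, 0, 1, 4, 5]
After 7 (swap(3, 1)): [2, 1, 0, 3, 4, 5]
After 8 (swap(0, 2)): [0, 1, 2, 3, 4, 5]

Answer: yes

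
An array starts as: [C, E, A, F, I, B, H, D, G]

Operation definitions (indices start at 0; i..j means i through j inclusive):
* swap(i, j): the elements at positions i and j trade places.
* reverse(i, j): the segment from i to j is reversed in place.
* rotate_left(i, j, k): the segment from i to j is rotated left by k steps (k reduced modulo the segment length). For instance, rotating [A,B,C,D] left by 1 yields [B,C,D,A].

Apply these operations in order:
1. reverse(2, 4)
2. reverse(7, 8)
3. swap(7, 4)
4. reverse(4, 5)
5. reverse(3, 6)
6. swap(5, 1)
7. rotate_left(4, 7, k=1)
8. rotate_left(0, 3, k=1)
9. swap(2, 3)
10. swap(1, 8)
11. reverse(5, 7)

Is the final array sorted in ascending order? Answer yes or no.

After 1 (reverse(2, 4)): [C, E, I, F, A, B, H, D, G]
After 2 (reverse(7, 8)): [C, E, I, F, A, B, H, G, D]
After 3 (swap(7, 4)): [C, E, I, F, G, B, H, A, D]
After 4 (reverse(4, 5)): [C, E, I, F, B, G, H, A, D]
After 5 (reverse(3, 6)): [C, E, I, H, G, B, F, A, D]
After 6 (swap(5, 1)): [C, B, I, H, G, E, F, A, D]
After 7 (rotate_left(4, 7, k=1)): [C, B, I, H, E, F, A, G, D]
After 8 (rotate_left(0, 3, k=1)): [B, I, H, C, E, F, A, G, D]
After 9 (swap(2, 3)): [B, I, C, H, E, F, A, G, D]
After 10 (swap(1, 8)): [B, D, C, H, E, F, A, G, I]
After 11 (reverse(5, 7)): [B, D, C, H, E, G, A, F, I]

Answer: no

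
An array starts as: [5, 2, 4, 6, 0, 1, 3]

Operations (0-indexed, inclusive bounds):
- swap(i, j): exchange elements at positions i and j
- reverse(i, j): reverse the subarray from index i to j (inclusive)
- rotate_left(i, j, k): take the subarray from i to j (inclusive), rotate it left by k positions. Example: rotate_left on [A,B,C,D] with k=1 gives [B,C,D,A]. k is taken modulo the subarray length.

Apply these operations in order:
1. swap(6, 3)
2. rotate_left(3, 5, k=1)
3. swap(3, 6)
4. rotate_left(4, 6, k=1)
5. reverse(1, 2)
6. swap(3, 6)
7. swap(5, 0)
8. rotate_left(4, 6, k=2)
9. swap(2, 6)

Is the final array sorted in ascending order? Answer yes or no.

After 1 (swap(6, 3)): [5, 2, 4, 3, 0, 1, 6]
After 2 (rotate_left(3, 5, k=1)): [5, 2, 4, 0, 1, 3, 6]
After 3 (swap(3, 6)): [5, 2, 4, 6, 1, 3, 0]
After 4 (rotate_left(4, 6, k=1)): [5, 2, 4, 6, 3, 0, 1]
After 5 (reverse(1, 2)): [5, 4, 2, 6, 3, 0, 1]
After 6 (swap(3, 6)): [5, 4, 2, 1, 3, 0, 6]
After 7 (swap(5, 0)): [0, 4, 2, 1, 3, 5, 6]
After 8 (rotate_left(4, 6, k=2)): [0, 4, 2, 1, 6, 3, 5]
After 9 (swap(2, 6)): [0, 4, 5, 1, 6, 3, 2]

Answer: no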